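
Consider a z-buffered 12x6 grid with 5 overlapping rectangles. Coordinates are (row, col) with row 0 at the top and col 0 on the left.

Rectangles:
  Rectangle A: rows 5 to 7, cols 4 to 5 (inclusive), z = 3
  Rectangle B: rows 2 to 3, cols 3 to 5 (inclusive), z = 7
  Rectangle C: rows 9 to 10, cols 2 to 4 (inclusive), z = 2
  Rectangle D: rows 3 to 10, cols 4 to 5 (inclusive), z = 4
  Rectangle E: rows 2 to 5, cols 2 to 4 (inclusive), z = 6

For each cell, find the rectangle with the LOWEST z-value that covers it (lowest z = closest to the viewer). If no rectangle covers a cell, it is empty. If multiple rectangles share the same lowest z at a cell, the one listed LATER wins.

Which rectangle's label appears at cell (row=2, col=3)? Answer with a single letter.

Answer: E

Derivation:
Check cell (2,3):
  A: rows 5-7 cols 4-5 -> outside (row miss)
  B: rows 2-3 cols 3-5 z=7 -> covers; best now B (z=7)
  C: rows 9-10 cols 2-4 -> outside (row miss)
  D: rows 3-10 cols 4-5 -> outside (row miss)
  E: rows 2-5 cols 2-4 z=6 -> covers; best now E (z=6)
Winner: E at z=6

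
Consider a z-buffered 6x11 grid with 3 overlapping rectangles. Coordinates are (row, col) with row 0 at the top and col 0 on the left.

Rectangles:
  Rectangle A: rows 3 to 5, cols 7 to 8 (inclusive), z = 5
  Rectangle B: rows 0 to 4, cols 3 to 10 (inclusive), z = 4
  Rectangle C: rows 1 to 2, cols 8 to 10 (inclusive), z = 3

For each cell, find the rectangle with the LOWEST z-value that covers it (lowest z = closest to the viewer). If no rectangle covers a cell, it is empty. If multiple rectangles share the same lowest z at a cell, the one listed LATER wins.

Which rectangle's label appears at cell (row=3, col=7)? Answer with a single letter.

Check cell (3,7):
  A: rows 3-5 cols 7-8 z=5 -> covers; best now A (z=5)
  B: rows 0-4 cols 3-10 z=4 -> covers; best now B (z=4)
  C: rows 1-2 cols 8-10 -> outside (row miss)
Winner: B at z=4

Answer: B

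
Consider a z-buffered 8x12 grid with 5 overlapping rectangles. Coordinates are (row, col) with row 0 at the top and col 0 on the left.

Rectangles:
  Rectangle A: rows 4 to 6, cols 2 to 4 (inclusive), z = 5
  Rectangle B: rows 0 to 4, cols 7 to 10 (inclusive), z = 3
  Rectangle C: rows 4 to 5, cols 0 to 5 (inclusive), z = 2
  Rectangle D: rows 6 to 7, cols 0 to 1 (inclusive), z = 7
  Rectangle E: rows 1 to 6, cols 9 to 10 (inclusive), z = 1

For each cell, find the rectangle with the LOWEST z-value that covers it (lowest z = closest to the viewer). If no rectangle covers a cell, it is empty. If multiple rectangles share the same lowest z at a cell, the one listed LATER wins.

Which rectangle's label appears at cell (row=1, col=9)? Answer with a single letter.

Check cell (1,9):
  A: rows 4-6 cols 2-4 -> outside (row miss)
  B: rows 0-4 cols 7-10 z=3 -> covers; best now B (z=3)
  C: rows 4-5 cols 0-5 -> outside (row miss)
  D: rows 6-7 cols 0-1 -> outside (row miss)
  E: rows 1-6 cols 9-10 z=1 -> covers; best now E (z=1)
Winner: E at z=1

Answer: E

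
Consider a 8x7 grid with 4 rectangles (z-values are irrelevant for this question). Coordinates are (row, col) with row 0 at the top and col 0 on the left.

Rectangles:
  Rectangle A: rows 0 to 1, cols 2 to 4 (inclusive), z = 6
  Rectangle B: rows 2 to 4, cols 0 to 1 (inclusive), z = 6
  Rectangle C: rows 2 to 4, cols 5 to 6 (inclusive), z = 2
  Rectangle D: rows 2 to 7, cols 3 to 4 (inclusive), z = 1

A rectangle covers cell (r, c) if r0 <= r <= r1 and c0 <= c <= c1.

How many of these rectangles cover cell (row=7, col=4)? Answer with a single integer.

Check cell (7,4):
  A: rows 0-1 cols 2-4 -> outside (row miss)
  B: rows 2-4 cols 0-1 -> outside (row miss)
  C: rows 2-4 cols 5-6 -> outside (row miss)
  D: rows 2-7 cols 3-4 -> covers
Count covering = 1

Answer: 1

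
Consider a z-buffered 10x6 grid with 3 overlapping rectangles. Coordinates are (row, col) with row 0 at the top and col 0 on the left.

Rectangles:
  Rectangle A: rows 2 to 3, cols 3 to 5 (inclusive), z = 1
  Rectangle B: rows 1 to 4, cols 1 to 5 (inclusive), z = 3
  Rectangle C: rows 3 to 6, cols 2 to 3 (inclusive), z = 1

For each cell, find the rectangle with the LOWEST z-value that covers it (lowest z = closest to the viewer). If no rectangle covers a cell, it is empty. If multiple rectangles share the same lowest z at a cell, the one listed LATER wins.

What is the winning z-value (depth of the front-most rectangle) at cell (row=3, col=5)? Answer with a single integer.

Check cell (3,5):
  A: rows 2-3 cols 3-5 z=1 -> covers; best now A (z=1)
  B: rows 1-4 cols 1-5 z=3 -> covers; best now A (z=1)
  C: rows 3-6 cols 2-3 -> outside (col miss)
Winner: A at z=1

Answer: 1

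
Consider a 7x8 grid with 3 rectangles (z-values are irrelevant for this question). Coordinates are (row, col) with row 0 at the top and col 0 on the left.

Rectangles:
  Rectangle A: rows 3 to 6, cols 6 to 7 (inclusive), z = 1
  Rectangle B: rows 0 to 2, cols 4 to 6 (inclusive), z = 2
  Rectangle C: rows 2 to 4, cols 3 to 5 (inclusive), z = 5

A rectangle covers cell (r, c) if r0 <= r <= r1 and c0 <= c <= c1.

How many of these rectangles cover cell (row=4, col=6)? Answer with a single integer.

Check cell (4,6):
  A: rows 3-6 cols 6-7 -> covers
  B: rows 0-2 cols 4-6 -> outside (row miss)
  C: rows 2-4 cols 3-5 -> outside (col miss)
Count covering = 1

Answer: 1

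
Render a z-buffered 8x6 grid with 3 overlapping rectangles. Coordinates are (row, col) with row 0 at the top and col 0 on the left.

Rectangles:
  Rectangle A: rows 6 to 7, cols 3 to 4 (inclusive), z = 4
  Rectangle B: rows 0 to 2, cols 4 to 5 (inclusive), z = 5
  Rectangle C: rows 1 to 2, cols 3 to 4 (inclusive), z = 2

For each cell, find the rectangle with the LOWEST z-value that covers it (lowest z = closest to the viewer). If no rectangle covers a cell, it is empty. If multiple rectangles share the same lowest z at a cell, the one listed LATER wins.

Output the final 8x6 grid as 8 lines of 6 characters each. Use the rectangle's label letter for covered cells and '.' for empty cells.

....BB
...CCB
...CCB
......
......
......
...AA.
...AA.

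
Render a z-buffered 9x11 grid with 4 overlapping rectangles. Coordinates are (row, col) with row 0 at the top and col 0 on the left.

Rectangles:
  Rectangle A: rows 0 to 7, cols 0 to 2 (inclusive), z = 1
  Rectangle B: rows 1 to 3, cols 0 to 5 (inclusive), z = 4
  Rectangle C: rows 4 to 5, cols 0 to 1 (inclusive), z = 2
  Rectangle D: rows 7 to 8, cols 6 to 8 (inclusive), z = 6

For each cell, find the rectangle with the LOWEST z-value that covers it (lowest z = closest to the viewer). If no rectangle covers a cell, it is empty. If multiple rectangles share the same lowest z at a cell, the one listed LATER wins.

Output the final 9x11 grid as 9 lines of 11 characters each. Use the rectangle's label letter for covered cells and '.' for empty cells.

AAA........
AAABBB.....
AAABBB.....
AAABBB.....
AAA........
AAA........
AAA........
AAA...DDD..
......DDD..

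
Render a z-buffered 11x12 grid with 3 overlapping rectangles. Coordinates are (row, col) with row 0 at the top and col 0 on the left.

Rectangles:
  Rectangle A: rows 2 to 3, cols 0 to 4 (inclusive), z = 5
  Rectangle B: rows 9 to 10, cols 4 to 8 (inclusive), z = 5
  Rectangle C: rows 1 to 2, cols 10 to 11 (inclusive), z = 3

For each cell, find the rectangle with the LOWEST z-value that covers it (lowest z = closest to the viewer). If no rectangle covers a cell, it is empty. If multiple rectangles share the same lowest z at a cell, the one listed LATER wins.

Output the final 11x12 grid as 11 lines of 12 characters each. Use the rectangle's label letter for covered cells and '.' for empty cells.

............
..........CC
AAAAA.....CC
AAAAA.......
............
............
............
............
............
....BBBBB...
....BBBBB...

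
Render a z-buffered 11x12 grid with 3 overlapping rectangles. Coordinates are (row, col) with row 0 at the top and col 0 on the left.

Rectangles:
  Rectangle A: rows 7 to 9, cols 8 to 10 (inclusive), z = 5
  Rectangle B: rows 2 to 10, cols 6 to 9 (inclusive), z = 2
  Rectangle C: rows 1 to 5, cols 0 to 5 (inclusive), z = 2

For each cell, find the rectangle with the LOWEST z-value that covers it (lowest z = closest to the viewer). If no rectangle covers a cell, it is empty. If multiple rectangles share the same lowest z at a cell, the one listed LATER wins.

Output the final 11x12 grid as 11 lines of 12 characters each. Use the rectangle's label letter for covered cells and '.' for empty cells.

............
CCCCCC......
CCCCCCBBBB..
CCCCCCBBBB..
CCCCCCBBBB..
CCCCCCBBBB..
......BBBB..
......BBBBA.
......BBBBA.
......BBBBA.
......BBBB..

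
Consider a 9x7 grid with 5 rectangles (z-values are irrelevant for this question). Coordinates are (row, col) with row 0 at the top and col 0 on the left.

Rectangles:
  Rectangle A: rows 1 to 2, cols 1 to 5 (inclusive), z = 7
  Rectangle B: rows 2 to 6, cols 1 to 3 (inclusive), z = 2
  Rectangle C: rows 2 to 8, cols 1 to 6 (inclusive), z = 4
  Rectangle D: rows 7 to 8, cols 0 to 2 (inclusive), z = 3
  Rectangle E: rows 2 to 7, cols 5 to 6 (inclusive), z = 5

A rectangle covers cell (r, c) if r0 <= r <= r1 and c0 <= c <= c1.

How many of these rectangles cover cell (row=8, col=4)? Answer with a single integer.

Check cell (8,4):
  A: rows 1-2 cols 1-5 -> outside (row miss)
  B: rows 2-6 cols 1-3 -> outside (row miss)
  C: rows 2-8 cols 1-6 -> covers
  D: rows 7-8 cols 0-2 -> outside (col miss)
  E: rows 2-7 cols 5-6 -> outside (row miss)
Count covering = 1

Answer: 1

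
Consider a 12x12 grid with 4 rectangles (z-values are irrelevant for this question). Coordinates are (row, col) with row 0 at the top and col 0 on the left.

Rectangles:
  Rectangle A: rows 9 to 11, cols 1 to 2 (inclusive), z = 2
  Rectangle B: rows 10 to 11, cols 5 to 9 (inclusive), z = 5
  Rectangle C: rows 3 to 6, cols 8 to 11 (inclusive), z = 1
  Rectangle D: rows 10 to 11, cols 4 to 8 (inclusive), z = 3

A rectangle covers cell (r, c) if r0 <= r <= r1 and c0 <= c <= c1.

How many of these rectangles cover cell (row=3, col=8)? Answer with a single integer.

Answer: 1

Derivation:
Check cell (3,8):
  A: rows 9-11 cols 1-2 -> outside (row miss)
  B: rows 10-11 cols 5-9 -> outside (row miss)
  C: rows 3-6 cols 8-11 -> covers
  D: rows 10-11 cols 4-8 -> outside (row miss)
Count covering = 1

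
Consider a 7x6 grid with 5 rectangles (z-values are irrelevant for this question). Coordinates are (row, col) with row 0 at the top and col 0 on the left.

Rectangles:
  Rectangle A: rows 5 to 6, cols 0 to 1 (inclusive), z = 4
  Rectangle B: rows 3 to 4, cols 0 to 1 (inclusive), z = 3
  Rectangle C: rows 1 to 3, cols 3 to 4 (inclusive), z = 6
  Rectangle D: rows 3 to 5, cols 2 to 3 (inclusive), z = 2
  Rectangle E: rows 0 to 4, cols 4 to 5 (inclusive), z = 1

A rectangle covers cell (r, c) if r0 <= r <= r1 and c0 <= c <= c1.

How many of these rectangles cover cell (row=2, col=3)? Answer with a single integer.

Check cell (2,3):
  A: rows 5-6 cols 0-1 -> outside (row miss)
  B: rows 3-4 cols 0-1 -> outside (row miss)
  C: rows 1-3 cols 3-4 -> covers
  D: rows 3-5 cols 2-3 -> outside (row miss)
  E: rows 0-4 cols 4-5 -> outside (col miss)
Count covering = 1

Answer: 1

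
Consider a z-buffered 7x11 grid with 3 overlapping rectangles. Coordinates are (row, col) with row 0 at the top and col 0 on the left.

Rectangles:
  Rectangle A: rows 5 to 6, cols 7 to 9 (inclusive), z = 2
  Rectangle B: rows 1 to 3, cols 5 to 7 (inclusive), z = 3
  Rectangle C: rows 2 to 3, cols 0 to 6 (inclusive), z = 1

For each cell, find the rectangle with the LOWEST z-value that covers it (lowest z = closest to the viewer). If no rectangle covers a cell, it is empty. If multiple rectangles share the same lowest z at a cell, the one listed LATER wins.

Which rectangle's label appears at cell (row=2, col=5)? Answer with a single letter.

Answer: C

Derivation:
Check cell (2,5):
  A: rows 5-6 cols 7-9 -> outside (row miss)
  B: rows 1-3 cols 5-7 z=3 -> covers; best now B (z=3)
  C: rows 2-3 cols 0-6 z=1 -> covers; best now C (z=1)
Winner: C at z=1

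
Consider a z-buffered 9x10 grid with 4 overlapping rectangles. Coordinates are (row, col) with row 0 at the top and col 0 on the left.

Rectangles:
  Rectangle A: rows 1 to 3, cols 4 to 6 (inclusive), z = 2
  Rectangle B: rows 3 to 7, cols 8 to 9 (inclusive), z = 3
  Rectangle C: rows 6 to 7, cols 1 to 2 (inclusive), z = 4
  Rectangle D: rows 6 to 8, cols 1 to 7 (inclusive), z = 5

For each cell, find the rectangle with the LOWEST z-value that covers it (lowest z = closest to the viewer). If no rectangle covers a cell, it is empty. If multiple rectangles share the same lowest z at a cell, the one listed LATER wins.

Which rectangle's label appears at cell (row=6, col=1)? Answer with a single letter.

Answer: C

Derivation:
Check cell (6,1):
  A: rows 1-3 cols 4-6 -> outside (row miss)
  B: rows 3-7 cols 8-9 -> outside (col miss)
  C: rows 6-7 cols 1-2 z=4 -> covers; best now C (z=4)
  D: rows 6-8 cols 1-7 z=5 -> covers; best now C (z=4)
Winner: C at z=4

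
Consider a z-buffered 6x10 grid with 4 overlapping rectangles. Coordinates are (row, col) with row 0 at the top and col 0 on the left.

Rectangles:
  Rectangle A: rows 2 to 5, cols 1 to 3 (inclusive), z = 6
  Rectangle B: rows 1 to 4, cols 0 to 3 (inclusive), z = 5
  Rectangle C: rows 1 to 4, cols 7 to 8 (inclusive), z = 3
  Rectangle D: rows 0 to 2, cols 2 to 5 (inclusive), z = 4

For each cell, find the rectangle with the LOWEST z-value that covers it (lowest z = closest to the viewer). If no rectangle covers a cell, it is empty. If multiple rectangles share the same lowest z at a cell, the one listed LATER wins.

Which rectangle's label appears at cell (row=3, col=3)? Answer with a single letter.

Answer: B

Derivation:
Check cell (3,3):
  A: rows 2-5 cols 1-3 z=6 -> covers; best now A (z=6)
  B: rows 1-4 cols 0-3 z=5 -> covers; best now B (z=5)
  C: rows 1-4 cols 7-8 -> outside (col miss)
  D: rows 0-2 cols 2-5 -> outside (row miss)
Winner: B at z=5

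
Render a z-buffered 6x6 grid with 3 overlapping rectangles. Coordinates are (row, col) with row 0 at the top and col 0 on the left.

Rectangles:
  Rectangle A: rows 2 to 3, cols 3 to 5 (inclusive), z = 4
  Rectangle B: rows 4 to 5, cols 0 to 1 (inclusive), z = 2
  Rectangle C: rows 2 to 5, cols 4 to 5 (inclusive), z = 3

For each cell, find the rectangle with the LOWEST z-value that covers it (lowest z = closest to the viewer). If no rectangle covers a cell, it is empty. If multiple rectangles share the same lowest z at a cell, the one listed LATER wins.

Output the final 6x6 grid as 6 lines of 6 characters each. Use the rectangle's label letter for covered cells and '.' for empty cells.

......
......
...ACC
...ACC
BB..CC
BB..CC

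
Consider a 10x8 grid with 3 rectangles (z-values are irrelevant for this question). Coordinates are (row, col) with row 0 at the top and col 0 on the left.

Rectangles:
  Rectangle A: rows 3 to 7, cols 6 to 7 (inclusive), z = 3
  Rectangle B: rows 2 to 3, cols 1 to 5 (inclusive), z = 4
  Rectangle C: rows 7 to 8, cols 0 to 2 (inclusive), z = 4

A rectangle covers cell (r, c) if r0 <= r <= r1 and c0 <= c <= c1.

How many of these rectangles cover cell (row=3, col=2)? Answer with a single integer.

Answer: 1

Derivation:
Check cell (3,2):
  A: rows 3-7 cols 6-7 -> outside (col miss)
  B: rows 2-3 cols 1-5 -> covers
  C: rows 7-8 cols 0-2 -> outside (row miss)
Count covering = 1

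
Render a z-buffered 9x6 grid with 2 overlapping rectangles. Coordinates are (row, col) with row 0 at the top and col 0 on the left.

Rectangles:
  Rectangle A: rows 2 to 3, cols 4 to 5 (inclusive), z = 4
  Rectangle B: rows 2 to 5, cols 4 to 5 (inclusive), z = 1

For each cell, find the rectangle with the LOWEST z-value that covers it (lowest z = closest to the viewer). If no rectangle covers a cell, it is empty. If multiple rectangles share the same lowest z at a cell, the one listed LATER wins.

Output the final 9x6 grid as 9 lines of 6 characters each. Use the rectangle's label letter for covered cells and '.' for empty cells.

......
......
....BB
....BB
....BB
....BB
......
......
......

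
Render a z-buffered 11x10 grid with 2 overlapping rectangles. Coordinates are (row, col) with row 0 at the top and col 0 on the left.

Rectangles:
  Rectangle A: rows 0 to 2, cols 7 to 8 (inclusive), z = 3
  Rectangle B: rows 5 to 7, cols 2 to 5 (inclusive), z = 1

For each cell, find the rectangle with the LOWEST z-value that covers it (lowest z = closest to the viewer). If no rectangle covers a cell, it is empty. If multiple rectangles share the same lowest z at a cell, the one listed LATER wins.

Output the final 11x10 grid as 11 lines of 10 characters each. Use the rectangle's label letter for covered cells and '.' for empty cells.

.......AA.
.......AA.
.......AA.
..........
..........
..BBBB....
..BBBB....
..BBBB....
..........
..........
..........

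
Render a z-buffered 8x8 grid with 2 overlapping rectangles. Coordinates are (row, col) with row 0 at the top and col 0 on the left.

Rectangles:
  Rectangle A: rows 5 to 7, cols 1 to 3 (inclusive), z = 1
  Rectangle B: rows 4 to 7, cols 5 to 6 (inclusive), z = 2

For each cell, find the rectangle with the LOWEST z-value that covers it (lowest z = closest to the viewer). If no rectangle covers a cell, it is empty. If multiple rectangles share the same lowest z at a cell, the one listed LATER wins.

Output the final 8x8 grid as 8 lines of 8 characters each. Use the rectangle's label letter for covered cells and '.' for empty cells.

........
........
........
........
.....BB.
.AAA.BB.
.AAA.BB.
.AAA.BB.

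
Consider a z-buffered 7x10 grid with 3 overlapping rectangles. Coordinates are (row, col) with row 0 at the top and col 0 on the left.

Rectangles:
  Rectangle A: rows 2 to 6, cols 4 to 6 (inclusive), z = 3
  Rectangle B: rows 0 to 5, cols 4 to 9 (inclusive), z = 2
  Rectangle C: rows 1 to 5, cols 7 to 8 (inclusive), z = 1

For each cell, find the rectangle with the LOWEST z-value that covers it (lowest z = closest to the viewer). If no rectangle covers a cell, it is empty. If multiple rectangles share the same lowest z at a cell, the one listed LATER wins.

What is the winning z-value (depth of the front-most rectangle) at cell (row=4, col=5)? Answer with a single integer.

Check cell (4,5):
  A: rows 2-6 cols 4-6 z=3 -> covers; best now A (z=3)
  B: rows 0-5 cols 4-9 z=2 -> covers; best now B (z=2)
  C: rows 1-5 cols 7-8 -> outside (col miss)
Winner: B at z=2

Answer: 2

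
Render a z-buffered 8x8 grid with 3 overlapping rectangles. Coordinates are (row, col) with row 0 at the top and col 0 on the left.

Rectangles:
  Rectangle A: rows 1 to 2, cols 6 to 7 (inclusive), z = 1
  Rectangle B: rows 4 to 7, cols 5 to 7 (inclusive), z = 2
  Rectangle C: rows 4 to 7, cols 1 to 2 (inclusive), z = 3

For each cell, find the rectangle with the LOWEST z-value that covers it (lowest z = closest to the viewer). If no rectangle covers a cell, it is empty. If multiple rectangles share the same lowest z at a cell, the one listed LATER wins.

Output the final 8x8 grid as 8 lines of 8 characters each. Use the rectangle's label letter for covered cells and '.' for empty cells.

........
......AA
......AA
........
.CC..BBB
.CC..BBB
.CC..BBB
.CC..BBB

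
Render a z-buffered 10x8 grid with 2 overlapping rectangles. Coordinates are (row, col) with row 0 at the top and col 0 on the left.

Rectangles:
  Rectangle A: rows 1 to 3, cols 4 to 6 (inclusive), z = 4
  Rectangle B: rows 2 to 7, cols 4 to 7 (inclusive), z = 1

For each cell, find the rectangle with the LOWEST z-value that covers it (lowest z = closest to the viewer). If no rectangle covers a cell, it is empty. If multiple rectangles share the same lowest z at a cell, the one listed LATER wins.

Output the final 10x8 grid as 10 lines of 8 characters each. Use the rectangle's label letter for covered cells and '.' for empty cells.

........
....AAA.
....BBBB
....BBBB
....BBBB
....BBBB
....BBBB
....BBBB
........
........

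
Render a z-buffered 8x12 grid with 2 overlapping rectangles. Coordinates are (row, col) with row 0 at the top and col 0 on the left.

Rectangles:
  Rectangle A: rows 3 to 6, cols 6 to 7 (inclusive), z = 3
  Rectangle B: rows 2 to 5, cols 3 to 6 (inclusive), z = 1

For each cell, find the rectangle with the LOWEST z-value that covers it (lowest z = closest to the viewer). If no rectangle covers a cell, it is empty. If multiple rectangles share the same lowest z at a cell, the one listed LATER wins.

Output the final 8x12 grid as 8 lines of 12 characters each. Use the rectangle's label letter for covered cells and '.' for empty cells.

............
............
...BBBB.....
...BBBBA....
...BBBBA....
...BBBBA....
......AA....
............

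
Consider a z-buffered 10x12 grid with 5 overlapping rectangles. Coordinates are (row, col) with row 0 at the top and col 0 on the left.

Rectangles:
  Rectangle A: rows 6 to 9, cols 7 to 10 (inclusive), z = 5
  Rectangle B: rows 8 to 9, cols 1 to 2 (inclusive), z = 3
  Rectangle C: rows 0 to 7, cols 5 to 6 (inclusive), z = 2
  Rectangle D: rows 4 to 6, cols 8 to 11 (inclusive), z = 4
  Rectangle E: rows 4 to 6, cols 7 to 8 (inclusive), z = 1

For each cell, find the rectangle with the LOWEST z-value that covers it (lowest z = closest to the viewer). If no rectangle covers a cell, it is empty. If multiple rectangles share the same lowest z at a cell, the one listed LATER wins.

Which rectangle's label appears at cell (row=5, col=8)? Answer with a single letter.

Answer: E

Derivation:
Check cell (5,8):
  A: rows 6-9 cols 7-10 -> outside (row miss)
  B: rows 8-9 cols 1-2 -> outside (row miss)
  C: rows 0-7 cols 5-6 -> outside (col miss)
  D: rows 4-6 cols 8-11 z=4 -> covers; best now D (z=4)
  E: rows 4-6 cols 7-8 z=1 -> covers; best now E (z=1)
Winner: E at z=1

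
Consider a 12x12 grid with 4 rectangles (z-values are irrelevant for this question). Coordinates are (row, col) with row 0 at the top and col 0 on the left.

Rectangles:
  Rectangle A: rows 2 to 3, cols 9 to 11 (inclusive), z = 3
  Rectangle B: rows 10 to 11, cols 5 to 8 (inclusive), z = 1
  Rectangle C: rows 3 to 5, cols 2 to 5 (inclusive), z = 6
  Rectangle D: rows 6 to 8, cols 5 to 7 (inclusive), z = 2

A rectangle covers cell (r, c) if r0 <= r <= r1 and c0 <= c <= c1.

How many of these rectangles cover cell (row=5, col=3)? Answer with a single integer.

Check cell (5,3):
  A: rows 2-3 cols 9-11 -> outside (row miss)
  B: rows 10-11 cols 5-8 -> outside (row miss)
  C: rows 3-5 cols 2-5 -> covers
  D: rows 6-8 cols 5-7 -> outside (row miss)
Count covering = 1

Answer: 1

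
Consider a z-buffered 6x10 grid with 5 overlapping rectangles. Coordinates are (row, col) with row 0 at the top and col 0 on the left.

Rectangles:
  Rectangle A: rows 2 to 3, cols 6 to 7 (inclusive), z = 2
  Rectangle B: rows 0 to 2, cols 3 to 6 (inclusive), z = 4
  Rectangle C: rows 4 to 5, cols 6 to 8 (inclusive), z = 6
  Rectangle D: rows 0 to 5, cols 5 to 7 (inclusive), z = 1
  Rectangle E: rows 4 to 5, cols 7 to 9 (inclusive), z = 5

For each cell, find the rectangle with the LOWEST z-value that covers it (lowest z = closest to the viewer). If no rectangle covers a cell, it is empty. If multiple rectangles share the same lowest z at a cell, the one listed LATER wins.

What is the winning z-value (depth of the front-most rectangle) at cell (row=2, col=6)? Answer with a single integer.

Answer: 1

Derivation:
Check cell (2,6):
  A: rows 2-3 cols 6-7 z=2 -> covers; best now A (z=2)
  B: rows 0-2 cols 3-6 z=4 -> covers; best now A (z=2)
  C: rows 4-5 cols 6-8 -> outside (row miss)
  D: rows 0-5 cols 5-7 z=1 -> covers; best now D (z=1)
  E: rows 4-5 cols 7-9 -> outside (row miss)
Winner: D at z=1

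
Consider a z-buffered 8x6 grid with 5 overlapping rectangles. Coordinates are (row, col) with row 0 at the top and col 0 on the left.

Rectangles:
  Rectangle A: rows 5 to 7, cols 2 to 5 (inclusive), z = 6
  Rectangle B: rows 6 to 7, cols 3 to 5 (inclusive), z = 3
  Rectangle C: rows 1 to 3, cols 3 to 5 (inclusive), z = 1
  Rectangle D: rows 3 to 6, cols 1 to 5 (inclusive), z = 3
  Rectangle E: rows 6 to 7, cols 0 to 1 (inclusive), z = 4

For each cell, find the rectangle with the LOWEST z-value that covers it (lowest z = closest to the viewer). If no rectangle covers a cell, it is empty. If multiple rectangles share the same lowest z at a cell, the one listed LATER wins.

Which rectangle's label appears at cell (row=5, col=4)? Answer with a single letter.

Answer: D

Derivation:
Check cell (5,4):
  A: rows 5-7 cols 2-5 z=6 -> covers; best now A (z=6)
  B: rows 6-7 cols 3-5 -> outside (row miss)
  C: rows 1-3 cols 3-5 -> outside (row miss)
  D: rows 3-6 cols 1-5 z=3 -> covers; best now D (z=3)
  E: rows 6-7 cols 0-1 -> outside (row miss)
Winner: D at z=3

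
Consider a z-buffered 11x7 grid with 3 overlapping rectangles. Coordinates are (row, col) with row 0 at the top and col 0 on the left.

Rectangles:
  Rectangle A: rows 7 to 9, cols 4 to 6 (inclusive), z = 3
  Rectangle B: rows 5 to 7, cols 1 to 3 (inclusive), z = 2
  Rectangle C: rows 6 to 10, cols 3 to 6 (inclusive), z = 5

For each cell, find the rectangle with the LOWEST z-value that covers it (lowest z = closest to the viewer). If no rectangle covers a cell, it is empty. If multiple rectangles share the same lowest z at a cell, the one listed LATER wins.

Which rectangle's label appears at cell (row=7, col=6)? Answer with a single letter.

Check cell (7,6):
  A: rows 7-9 cols 4-6 z=3 -> covers; best now A (z=3)
  B: rows 5-7 cols 1-3 -> outside (col miss)
  C: rows 6-10 cols 3-6 z=5 -> covers; best now A (z=3)
Winner: A at z=3

Answer: A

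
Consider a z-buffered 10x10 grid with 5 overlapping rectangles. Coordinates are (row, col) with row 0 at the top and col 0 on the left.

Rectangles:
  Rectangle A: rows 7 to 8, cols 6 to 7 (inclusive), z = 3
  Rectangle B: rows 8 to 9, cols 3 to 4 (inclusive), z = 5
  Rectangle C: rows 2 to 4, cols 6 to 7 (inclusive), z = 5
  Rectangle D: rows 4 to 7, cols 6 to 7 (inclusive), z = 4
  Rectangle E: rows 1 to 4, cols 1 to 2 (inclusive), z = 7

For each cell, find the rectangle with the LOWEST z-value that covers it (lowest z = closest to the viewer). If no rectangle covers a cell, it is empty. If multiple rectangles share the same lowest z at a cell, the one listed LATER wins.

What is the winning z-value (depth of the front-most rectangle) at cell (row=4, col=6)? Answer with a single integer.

Answer: 4

Derivation:
Check cell (4,6):
  A: rows 7-8 cols 6-7 -> outside (row miss)
  B: rows 8-9 cols 3-4 -> outside (row miss)
  C: rows 2-4 cols 6-7 z=5 -> covers; best now C (z=5)
  D: rows 4-7 cols 6-7 z=4 -> covers; best now D (z=4)
  E: rows 1-4 cols 1-2 -> outside (col miss)
Winner: D at z=4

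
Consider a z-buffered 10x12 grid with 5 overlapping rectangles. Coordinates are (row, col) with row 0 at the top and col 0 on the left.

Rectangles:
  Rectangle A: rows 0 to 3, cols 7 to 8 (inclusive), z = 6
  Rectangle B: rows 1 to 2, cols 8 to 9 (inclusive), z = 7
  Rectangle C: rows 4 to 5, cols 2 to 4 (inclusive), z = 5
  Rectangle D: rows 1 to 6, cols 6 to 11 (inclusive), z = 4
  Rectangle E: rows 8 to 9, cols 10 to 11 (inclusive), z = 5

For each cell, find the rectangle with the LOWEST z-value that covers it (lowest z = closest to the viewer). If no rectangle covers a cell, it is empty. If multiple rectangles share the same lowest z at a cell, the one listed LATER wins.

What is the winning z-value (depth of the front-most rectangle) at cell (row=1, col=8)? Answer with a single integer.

Check cell (1,8):
  A: rows 0-3 cols 7-8 z=6 -> covers; best now A (z=6)
  B: rows 1-2 cols 8-9 z=7 -> covers; best now A (z=6)
  C: rows 4-5 cols 2-4 -> outside (row miss)
  D: rows 1-6 cols 6-11 z=4 -> covers; best now D (z=4)
  E: rows 8-9 cols 10-11 -> outside (row miss)
Winner: D at z=4

Answer: 4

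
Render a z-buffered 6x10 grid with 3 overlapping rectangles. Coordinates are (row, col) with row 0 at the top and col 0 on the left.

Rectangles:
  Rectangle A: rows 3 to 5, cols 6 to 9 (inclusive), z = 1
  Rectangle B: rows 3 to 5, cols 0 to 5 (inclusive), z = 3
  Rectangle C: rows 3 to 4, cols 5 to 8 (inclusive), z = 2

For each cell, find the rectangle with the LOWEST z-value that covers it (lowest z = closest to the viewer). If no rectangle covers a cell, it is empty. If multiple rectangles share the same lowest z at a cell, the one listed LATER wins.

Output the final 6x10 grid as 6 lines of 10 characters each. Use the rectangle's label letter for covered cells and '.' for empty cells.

..........
..........
..........
BBBBBCAAAA
BBBBBCAAAA
BBBBBBAAAA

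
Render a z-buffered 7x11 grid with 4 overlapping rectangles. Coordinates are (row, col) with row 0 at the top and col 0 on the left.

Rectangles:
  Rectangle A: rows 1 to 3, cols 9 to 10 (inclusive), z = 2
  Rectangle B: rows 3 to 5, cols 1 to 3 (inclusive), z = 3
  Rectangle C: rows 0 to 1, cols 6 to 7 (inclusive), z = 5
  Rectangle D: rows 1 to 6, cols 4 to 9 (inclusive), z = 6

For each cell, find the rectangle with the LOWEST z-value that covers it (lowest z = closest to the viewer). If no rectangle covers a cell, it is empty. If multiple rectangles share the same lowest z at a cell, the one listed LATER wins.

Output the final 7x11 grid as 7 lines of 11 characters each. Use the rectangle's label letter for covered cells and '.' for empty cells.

......CC...
....DDCCDAA
....DDDDDAA
.BBBDDDDDAA
.BBBDDDDDD.
.BBBDDDDDD.
....DDDDDD.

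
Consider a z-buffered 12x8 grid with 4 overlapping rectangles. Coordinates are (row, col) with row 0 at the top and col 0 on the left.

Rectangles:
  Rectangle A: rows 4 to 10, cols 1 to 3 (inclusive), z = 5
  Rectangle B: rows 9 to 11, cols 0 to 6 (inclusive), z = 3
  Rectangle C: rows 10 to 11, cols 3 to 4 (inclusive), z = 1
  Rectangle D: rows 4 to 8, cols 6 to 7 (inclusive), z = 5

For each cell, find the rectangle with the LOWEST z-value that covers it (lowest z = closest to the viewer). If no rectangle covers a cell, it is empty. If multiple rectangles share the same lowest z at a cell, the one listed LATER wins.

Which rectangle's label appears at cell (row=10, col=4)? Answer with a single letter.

Answer: C

Derivation:
Check cell (10,4):
  A: rows 4-10 cols 1-3 -> outside (col miss)
  B: rows 9-11 cols 0-6 z=3 -> covers; best now B (z=3)
  C: rows 10-11 cols 3-4 z=1 -> covers; best now C (z=1)
  D: rows 4-8 cols 6-7 -> outside (row miss)
Winner: C at z=1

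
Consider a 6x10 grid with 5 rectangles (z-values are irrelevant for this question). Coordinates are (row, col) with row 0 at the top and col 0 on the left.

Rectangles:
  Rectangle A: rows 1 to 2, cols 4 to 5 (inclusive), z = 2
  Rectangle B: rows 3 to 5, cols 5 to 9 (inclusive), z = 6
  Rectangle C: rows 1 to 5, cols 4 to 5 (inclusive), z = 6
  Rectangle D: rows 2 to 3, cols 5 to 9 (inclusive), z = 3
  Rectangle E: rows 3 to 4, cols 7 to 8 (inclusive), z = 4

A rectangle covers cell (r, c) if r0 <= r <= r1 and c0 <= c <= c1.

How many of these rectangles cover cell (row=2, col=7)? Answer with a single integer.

Check cell (2,7):
  A: rows 1-2 cols 4-5 -> outside (col miss)
  B: rows 3-5 cols 5-9 -> outside (row miss)
  C: rows 1-5 cols 4-5 -> outside (col miss)
  D: rows 2-3 cols 5-9 -> covers
  E: rows 3-4 cols 7-8 -> outside (row miss)
Count covering = 1

Answer: 1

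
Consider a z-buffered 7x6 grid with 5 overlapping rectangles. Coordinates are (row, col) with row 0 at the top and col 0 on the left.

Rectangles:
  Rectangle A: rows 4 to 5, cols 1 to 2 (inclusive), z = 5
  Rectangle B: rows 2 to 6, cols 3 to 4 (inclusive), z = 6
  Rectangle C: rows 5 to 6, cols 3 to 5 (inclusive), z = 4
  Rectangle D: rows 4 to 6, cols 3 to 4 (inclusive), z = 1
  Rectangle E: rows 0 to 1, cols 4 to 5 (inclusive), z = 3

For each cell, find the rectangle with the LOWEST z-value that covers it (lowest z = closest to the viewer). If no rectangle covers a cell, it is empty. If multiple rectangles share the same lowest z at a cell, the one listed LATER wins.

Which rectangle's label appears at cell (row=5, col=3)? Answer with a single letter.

Check cell (5,3):
  A: rows 4-5 cols 1-2 -> outside (col miss)
  B: rows 2-6 cols 3-4 z=6 -> covers; best now B (z=6)
  C: rows 5-6 cols 3-5 z=4 -> covers; best now C (z=4)
  D: rows 4-6 cols 3-4 z=1 -> covers; best now D (z=1)
  E: rows 0-1 cols 4-5 -> outside (row miss)
Winner: D at z=1

Answer: D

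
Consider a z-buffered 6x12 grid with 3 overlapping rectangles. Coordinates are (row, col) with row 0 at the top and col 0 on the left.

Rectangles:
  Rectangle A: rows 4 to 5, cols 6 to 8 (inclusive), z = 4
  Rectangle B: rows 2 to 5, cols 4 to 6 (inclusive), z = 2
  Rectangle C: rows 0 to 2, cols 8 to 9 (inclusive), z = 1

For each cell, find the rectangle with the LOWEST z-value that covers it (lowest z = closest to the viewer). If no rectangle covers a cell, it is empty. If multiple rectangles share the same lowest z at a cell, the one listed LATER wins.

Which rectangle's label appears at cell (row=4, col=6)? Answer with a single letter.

Answer: B

Derivation:
Check cell (4,6):
  A: rows 4-5 cols 6-8 z=4 -> covers; best now A (z=4)
  B: rows 2-5 cols 4-6 z=2 -> covers; best now B (z=2)
  C: rows 0-2 cols 8-9 -> outside (row miss)
Winner: B at z=2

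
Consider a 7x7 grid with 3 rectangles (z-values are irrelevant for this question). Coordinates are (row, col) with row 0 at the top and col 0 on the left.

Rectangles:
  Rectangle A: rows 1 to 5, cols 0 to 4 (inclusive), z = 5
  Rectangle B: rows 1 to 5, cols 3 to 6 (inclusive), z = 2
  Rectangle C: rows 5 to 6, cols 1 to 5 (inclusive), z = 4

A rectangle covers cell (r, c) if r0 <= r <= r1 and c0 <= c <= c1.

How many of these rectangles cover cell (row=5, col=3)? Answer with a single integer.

Check cell (5,3):
  A: rows 1-5 cols 0-4 -> covers
  B: rows 1-5 cols 3-6 -> covers
  C: rows 5-6 cols 1-5 -> covers
Count covering = 3

Answer: 3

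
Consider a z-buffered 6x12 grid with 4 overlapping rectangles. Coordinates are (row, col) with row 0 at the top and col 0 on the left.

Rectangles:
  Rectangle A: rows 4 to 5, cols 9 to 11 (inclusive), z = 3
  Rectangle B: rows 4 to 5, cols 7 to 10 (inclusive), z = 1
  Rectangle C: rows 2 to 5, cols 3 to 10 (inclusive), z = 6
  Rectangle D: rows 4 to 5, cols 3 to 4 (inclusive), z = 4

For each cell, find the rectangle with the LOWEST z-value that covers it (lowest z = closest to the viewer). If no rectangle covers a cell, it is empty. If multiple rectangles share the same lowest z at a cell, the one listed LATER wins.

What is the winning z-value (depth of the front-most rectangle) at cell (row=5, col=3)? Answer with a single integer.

Answer: 4

Derivation:
Check cell (5,3):
  A: rows 4-5 cols 9-11 -> outside (col miss)
  B: rows 4-5 cols 7-10 -> outside (col miss)
  C: rows 2-5 cols 3-10 z=6 -> covers; best now C (z=6)
  D: rows 4-5 cols 3-4 z=4 -> covers; best now D (z=4)
Winner: D at z=4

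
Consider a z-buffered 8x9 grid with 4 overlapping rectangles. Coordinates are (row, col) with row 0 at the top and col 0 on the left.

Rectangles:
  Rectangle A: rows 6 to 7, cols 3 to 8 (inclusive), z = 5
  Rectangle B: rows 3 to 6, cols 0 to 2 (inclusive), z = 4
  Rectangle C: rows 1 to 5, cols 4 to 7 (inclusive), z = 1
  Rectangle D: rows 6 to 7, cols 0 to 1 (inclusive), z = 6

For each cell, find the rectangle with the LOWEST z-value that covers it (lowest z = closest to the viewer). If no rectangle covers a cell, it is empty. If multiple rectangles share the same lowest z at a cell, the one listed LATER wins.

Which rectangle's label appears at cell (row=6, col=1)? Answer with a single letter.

Answer: B

Derivation:
Check cell (6,1):
  A: rows 6-7 cols 3-8 -> outside (col miss)
  B: rows 3-6 cols 0-2 z=4 -> covers; best now B (z=4)
  C: rows 1-5 cols 4-7 -> outside (row miss)
  D: rows 6-7 cols 0-1 z=6 -> covers; best now B (z=4)
Winner: B at z=4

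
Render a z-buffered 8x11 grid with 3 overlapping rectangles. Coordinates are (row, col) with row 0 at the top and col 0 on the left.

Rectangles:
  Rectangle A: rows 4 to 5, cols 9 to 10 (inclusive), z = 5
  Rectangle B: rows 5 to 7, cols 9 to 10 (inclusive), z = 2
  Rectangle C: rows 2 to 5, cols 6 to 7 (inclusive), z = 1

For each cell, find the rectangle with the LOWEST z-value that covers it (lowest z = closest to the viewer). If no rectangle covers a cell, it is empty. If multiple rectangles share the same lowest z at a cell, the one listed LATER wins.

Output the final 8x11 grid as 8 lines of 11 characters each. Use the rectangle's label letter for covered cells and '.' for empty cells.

...........
...........
......CC...
......CC...
......CC.AA
......CC.BB
.........BB
.........BB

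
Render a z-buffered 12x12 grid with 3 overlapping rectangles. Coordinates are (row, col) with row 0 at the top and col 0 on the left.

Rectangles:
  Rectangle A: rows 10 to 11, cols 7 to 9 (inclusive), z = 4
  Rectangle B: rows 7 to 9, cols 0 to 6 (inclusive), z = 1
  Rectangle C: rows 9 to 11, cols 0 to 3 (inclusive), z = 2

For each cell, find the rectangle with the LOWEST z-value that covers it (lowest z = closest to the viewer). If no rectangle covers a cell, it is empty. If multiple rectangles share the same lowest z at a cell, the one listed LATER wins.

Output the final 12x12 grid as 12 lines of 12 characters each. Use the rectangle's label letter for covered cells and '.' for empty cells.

............
............
............
............
............
............
............
BBBBBBB.....
BBBBBBB.....
BBBBBBB.....
CCCC...AAA..
CCCC...AAA..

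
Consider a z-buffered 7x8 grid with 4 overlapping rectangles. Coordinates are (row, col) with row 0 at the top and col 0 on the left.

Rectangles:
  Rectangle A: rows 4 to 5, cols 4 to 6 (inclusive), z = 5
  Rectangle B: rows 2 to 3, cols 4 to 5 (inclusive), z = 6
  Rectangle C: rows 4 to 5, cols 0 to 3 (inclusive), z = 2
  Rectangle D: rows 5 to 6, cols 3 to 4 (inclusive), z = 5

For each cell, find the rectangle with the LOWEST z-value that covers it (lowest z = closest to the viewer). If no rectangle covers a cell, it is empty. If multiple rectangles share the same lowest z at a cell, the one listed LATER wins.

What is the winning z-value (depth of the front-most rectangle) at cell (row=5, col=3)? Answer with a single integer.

Check cell (5,3):
  A: rows 4-5 cols 4-6 -> outside (col miss)
  B: rows 2-3 cols 4-5 -> outside (row miss)
  C: rows 4-5 cols 0-3 z=2 -> covers; best now C (z=2)
  D: rows 5-6 cols 3-4 z=5 -> covers; best now C (z=2)
Winner: C at z=2

Answer: 2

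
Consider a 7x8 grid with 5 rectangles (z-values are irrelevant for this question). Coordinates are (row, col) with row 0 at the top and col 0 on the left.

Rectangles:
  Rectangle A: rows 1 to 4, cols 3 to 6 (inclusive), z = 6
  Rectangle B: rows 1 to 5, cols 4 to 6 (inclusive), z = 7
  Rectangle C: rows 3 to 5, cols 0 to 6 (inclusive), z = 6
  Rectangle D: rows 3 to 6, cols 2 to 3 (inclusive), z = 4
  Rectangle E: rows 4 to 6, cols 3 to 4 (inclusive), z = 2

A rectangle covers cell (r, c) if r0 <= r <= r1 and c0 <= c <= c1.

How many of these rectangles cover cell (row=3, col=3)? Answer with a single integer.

Answer: 3

Derivation:
Check cell (3,3):
  A: rows 1-4 cols 3-6 -> covers
  B: rows 1-5 cols 4-6 -> outside (col miss)
  C: rows 3-5 cols 0-6 -> covers
  D: rows 3-6 cols 2-3 -> covers
  E: rows 4-6 cols 3-4 -> outside (row miss)
Count covering = 3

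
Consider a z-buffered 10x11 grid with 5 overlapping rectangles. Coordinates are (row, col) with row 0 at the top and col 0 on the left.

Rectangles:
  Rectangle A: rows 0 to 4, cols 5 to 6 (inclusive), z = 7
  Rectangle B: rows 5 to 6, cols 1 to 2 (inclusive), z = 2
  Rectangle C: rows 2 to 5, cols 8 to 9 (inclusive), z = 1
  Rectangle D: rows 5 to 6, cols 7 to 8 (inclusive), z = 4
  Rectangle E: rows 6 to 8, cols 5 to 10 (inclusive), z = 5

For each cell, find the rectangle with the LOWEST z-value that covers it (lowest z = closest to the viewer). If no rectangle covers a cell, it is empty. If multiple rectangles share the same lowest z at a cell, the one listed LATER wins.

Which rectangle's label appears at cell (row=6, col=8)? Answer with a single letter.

Answer: D

Derivation:
Check cell (6,8):
  A: rows 0-4 cols 5-6 -> outside (row miss)
  B: rows 5-6 cols 1-2 -> outside (col miss)
  C: rows 2-5 cols 8-9 -> outside (row miss)
  D: rows 5-6 cols 7-8 z=4 -> covers; best now D (z=4)
  E: rows 6-8 cols 5-10 z=5 -> covers; best now D (z=4)
Winner: D at z=4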